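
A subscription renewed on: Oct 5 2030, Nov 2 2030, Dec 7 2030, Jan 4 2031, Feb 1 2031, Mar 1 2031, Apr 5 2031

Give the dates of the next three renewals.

Gaps: 28, 35, 28, 28, 28, 35 days — a mix of 28 and 35. Every date is a Saturday.
Each is the 1st Saturday of its month.
1st Saturday of May 2031: May 3 2031.
1st Saturday of June 2031: Jun 7 2031.
1st Saturday of July 2031: Jul 5 2031.

May 3 2031, Jun 7 2031, Jul 5 2031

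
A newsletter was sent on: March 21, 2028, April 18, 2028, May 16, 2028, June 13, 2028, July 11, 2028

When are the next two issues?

Gaps between consecutive events: 28, 28, 28, 28 days — a constant 28-day interval.
July 11, 2028 + 28 days = August 8, 2028.
August 8, 2028 + 28 days = September 5, 2028.

August 8, 2028; September 5, 2028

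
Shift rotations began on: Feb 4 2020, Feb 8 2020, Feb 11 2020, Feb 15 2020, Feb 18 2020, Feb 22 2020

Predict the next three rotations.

Every event lands on a Tuesday or Saturday (gaps cycle 4, 3, 4, 3, 4).
So the schedule is: every Tuesday and Saturday.
The following Tuesday is Feb 25 2020.
The following Saturday is Feb 29 2020.
Next Tuesday: Mar 3 2020.

Feb 25 2020, Feb 29 2020, Mar 3 2020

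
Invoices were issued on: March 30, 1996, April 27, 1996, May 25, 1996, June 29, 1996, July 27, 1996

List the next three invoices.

August 31, 1996; September 28, 1996; October 26, 1996

These are Saturdays with 28, 28, 35, 28-day gaps.
Each is the final Saturday of its month — March 30, 1996 is past the 28th, so '4th Saturday' doesn't fit.
Last Saturday of August 1996: August 31, 1996.
Last Saturday of September 1996: September 28, 1996.
Last Saturday of October 1996: October 26, 1996.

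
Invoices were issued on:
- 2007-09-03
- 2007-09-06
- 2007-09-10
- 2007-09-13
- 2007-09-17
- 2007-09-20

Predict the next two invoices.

2007-09-24, 2007-09-27

Gaps: 3, 4, 3, 4, 3 days — not constant, but cyclic with period 2.
The events fall on every Monday and Thursday.
The following Monday is 2007-09-24.
The following Thursday is 2007-09-27.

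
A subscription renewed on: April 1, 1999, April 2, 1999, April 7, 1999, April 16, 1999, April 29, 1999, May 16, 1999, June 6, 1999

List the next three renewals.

July 1, 1999; July 30, 1999; September 1, 1999

The spacing grows by 4 each time: 1, 5, 9, 13, 17, 21 days.
Next gap: 25 days. June 6, 1999 + 25 days = July 1, 1999.
Next gap: 29 days. July 1, 1999 + 29 days = July 30, 1999.
Next gap: 33 days. July 30, 1999 + 33 days = September 1, 1999.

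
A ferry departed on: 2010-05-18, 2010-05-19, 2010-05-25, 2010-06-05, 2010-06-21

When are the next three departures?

The spacing grows by 5 each time: 1, 6, 11, 16 days.
Next gap: 21 days. 2010-06-21 + 21 days = 2010-07-12.
Next gap: 26 days. 2010-07-12 + 26 days = 2010-08-07.
Next gap: 31 days. 2010-08-07 + 31 days = 2010-09-07.

2010-07-12, 2010-08-07, 2010-09-07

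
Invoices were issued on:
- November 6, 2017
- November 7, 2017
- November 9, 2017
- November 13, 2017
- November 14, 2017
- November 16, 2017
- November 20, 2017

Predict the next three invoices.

November 21, 2017; November 23, 2017; November 27, 2017

Every event lands on a Monday or Tuesday or Thursday (gaps cycle 1, 2, 4, 1, 2, 4).
So the schedule is: every Monday, Tuesday and Thursday.
Next Tuesday: November 21, 2017.
The following Thursday is November 23, 2017.
The following Monday is November 27, 2017.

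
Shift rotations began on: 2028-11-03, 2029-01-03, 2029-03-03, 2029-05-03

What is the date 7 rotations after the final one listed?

Each date is the 3rd; the gaps (61, 59, 61) track the month lengths.
The rule is the 3rd of every 2 months.
July 2029: 2029-07-03.
Next: September 2029 → 2029-09-03.
November 2029: 2029-11-03.
January 2030: 2030-01-03.
March 2030: 2030-03-03.
May 2030: 2030-05-03.
Next: July 2030 → 2030-07-03.

2030-07-03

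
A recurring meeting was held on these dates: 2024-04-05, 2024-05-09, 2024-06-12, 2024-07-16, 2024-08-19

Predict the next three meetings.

Every event comes 34 days after the last (34, 34, 34, 34).
2024-08-19 + 34 days = 2024-09-22.
2024-09-22 + 34 days = 2024-10-26.
2024-10-26 + 34 days = 2024-11-29.

2024-09-22, 2024-10-26, 2024-11-29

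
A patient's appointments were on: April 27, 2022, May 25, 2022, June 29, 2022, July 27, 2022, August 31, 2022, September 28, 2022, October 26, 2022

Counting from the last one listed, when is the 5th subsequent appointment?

March 29, 2023

Every date is a Wednesday; gaps 28, 35, 28, 35, 28, 28 days.
Each is the last Wednesday of its month (at least one falls on the 29th or later, ruling out '4th Wednesday').
November 2022 ends with Wednesday November 30, 2022.
December 2022 ends with Wednesday December 28, 2022.
Last Wednesday of January 2023: January 25, 2023.
Last Wednesday of February 2023: February 22, 2023.
March 2023 ends with Wednesday March 29, 2023.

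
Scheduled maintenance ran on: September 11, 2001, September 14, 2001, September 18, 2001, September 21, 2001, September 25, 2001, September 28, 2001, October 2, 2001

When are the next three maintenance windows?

Every event lands on a Tuesday or Friday (gaps cycle 3, 4, 3, 4, 3, 4).
So the schedule is: every Tuesday and Friday.
Next Friday: October 5, 2001.
Next Tuesday: October 9, 2001.
The following Friday is October 12, 2001.

October 5, 2001; October 9, 2001; October 12, 2001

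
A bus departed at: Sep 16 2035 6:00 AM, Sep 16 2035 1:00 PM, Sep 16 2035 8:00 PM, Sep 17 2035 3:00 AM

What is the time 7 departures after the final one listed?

Sep 19 2035 4:00 AM

Gaps: 7, 7, 7 hours — each event is 7 hours after the previous one.
Sep 17 2035 3:00 AM + 7 h = Sep 17 2035 10:00 AM.
Sep 17 2035 10:00 AM + 7 h = Sep 17 2035 5:00 PM.
Sep 17 2035 5:00 PM + 7 h = Sep 18 2035 12:00 AM.
Sep 18 2035 12:00 AM + 7 h = Sep 18 2035 7:00 AM.
Sep 18 2035 7:00 AM + 7 h = Sep 18 2035 2:00 PM.
Sep 18 2035 2:00 PM + 7 h = Sep 18 2035 9:00 PM.
Sep 18 2035 9:00 PM + 7 h = Sep 19 2035 4:00 AM.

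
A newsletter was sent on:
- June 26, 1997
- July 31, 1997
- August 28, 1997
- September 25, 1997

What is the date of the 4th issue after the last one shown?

January 29, 1998

These are Thursdays with 35, 28, 28-day gaps.
Each is the final Thursday of its month — July 31, 1997 is past the 28th, so '4th Thursday' doesn't fit.
October 1997 ends with Thursday October 30, 1997.
Last Thursday of November 1997: November 27, 1997.
December 1997 ends with Thursday December 25, 1997.
Last Thursday of January 1998: January 29, 1998.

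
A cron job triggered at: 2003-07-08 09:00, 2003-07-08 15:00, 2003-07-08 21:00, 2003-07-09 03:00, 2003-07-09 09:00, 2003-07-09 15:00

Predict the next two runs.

2003-07-09 21:00, 2003-07-10 03:00

Gaps: 6, 6, 6, 6, 6 hours — each event is 6 hours after the previous one.
2003-07-09 15:00 + 6 h = 2003-07-09 21:00.
2003-07-09 21:00 + 6 h = 2003-07-10 03:00.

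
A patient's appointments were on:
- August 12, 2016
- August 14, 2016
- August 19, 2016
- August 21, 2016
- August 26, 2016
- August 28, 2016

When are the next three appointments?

September 2, 2016; September 4, 2016; September 9, 2016

Gaps: 2, 5, 2, 5, 2 days — not constant, but cyclic with period 2.
The events fall on every Friday and Sunday.
Next Friday: September 2, 2016.
Next Sunday: September 4, 2016.
Next Friday: September 9, 2016.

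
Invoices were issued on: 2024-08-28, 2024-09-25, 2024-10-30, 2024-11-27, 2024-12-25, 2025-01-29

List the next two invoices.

These are Wednesdays with 28, 35, 28, 28, 35-day gaps.
Each is the final Wednesday of its month — 2024-10-30 is past the 28th, so '4th Wednesday' doesn't fit.
February 2025 ends with Wednesday 2025-02-26.
Last Wednesday of March 2025: 2025-03-26.

2025-02-26, 2025-03-26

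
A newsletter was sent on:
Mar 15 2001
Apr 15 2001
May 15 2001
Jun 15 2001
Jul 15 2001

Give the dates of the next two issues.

The day-of-month is always 15 (31, 30, 31, 30 days between events).
So this recurs on the 15th of each month.
August 2001: Aug 15 2001.
September 2001: Sep 15 2001.

Aug 15 2001, Sep 15 2001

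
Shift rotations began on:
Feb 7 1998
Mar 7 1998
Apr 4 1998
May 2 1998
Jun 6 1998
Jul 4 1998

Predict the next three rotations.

All dates are Saturdays, 28, 28, 28, 35, 28 days apart.
Specifically, the 1st Saturday of each month.
1st Saturday of August 1998: Aug 1 1998.
1st Saturday of September 1998: Sep 5 1998.
October 1998 — 1st Saturday is Oct 3 1998.

Aug 1 1998, Sep 5 1998, Oct 3 1998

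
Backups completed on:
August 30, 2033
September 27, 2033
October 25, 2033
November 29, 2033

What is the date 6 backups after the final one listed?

All Tuesdays; the gaps (28, 28, 35) vary with month length.
This is the last Tuesday of each month.
December 2033 ends with Tuesday December 27, 2033.
January 2034 ends with Tuesday January 31, 2034.
Last Tuesday of February 2034: February 28, 2034.
March 2034 ends with Tuesday March 28, 2034.
Last Tuesday of April 2034: April 25, 2034.
May 2034 ends with Tuesday May 30, 2034.

May 30, 2034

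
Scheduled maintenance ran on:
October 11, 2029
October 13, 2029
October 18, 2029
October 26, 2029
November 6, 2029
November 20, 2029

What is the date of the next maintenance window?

Intervals are 2, 5, 8, 11, 14 days — an arithmetic progression with common difference 3.
Next gap: 17 days. November 20, 2029 + 17 days = December 7, 2029.

December 7, 2029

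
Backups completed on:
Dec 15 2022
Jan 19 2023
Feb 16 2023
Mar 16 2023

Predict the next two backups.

All dates are Thursdays, 35, 28, 28 days apart.
Specifically, the 3rd Thursday of each month.
3rd Thursday of April 2023: Apr 20 2023.
3rd Thursday of May 2023: May 18 2023.

Apr 20 2023, May 18 2023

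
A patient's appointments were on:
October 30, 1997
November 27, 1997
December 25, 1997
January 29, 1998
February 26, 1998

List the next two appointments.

March 26, 1998; April 30, 1998

All Thursdays; the gaps (28, 28, 35, 28) vary with month length.
This is the last Thursday of each month.
Last Thursday of March 1998: March 26, 1998.
April 1998 ends with Thursday April 30, 1998.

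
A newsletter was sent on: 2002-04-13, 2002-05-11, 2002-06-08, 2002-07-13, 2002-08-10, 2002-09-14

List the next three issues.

All dates are Saturdays, 28, 28, 35, 28, 35 days apart.
Specifically, the 2nd Saturday of each month.
2nd Saturday of October 2002: 2002-10-12.
2nd Saturday of November 2002: 2002-11-09.
December 2002 — 2nd Saturday is 2002-12-14.

2002-10-12, 2002-11-09, 2002-12-14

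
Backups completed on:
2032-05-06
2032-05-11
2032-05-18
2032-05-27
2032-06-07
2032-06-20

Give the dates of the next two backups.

2032-07-05, 2032-07-22

Intervals are 5, 7, 9, 11, 13 days — an arithmetic progression with common difference 2.
Next gap: 15 days. 2032-06-20 + 15 days = 2032-07-05.
Next gap: 17 days. 2032-07-05 + 17 days = 2032-07-22.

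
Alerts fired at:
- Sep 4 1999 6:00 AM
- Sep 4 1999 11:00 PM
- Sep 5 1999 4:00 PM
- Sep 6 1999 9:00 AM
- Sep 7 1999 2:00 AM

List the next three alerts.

Sep 7 1999 7:00 PM, Sep 8 1999 12:00 PM, Sep 9 1999 5:00 AM

Gaps: 17, 17, 17, 17 hours — each event is 17 hours after the previous one.
Sep 7 1999 2:00 AM + 17 h = Sep 7 1999 7:00 PM.
Sep 7 1999 7:00 PM + 17 h = Sep 8 1999 12:00 PM.
Sep 8 1999 12:00 PM + 17 h = Sep 9 1999 5:00 AM.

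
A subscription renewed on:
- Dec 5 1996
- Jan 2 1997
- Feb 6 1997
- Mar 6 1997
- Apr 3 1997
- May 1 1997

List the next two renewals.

All dates are Thursdays, 28, 35, 28, 28, 28 days apart.
Specifically, the 1st Thursday of each month.
1st Thursday of June 1997: Jun 5 1997.
July 1997 — 1st Thursday is Jul 3 1997.

Jun 5 1997, Jul 3 1997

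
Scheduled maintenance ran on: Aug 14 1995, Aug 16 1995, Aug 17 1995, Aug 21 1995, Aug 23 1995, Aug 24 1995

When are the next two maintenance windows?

Every event lands on a Monday or Wednesday or Thursday (gaps cycle 2, 1, 4, 2, 1).
So the schedule is: every Monday, Wednesday and Thursday.
The following Monday is Aug 28 1995.
Next Wednesday: Aug 30 1995.

Aug 28 1995, Aug 30 1995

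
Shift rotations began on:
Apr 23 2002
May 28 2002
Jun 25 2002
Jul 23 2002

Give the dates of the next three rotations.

Aug 27 2002, Sep 24 2002, Oct 22 2002

Gaps: 35, 28, 28 days — a mix of 28 and 35. Every date is a Tuesday.
Each is the 4th Tuesday of its month.
August 2002 — 4th Tuesday is Aug 27 2002.
September 2002 — 4th Tuesday is Sep 24 2002.
October 2002 — 4th Tuesday is Oct 22 2002.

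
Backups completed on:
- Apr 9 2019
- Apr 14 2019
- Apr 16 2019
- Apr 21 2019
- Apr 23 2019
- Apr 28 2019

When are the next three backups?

Apr 30 2019, May 5 2019, May 7 2019

Gaps: 5, 2, 5, 2, 5 days — not constant, but cyclic with period 2.
The events fall on every Tuesday and Sunday.
Next Tuesday: Apr 30 2019.
Next Sunday: May 5 2019.
The following Tuesday is May 7 2019.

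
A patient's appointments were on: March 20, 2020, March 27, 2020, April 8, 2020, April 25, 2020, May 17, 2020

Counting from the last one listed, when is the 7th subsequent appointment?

March 7, 2021

Intervals are 7, 12, 17, 22 days — an arithmetic progression with common difference 5.
Next gap: 27 days. May 17, 2020 + 27 days = June 13, 2020.
Next gap: 32 days. June 13, 2020 + 32 days = July 15, 2020.
Next gap: 37 days. July 15, 2020 + 37 days = August 21, 2020.
Next gap: 42 days. August 21, 2020 + 42 days = October 2, 2020.
Next gap: 47 days. October 2, 2020 + 47 days = November 18, 2020.
Next gap: 52 days. November 18, 2020 + 52 days = January 9, 2021.
Next gap: 57 days. January 9, 2021 + 57 days = March 7, 2021.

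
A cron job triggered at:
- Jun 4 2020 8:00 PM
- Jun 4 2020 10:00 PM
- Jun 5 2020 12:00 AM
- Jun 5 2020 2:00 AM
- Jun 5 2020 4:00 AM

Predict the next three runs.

Jun 5 2020 6:00 AM, Jun 5 2020 8:00 AM, Jun 5 2020 10:00 AM

The interval is a steady 2 hours (2, 2, 2, 2).
Jun 5 2020 4:00 AM + 2 h = Jun 5 2020 6:00 AM.
Jun 5 2020 6:00 AM + 2 h = Jun 5 2020 8:00 AM.
Jun 5 2020 8:00 AM + 2 h = Jun 5 2020 10:00 AM.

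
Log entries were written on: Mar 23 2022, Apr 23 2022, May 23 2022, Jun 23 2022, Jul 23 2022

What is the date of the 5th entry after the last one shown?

Gaps: 31, 30, 31, 30 days — not constant. Every event is on the 23rd of the month.
Pattern: the 23rd of each month.
Next: August 2022 → Aug 23 2022.
Next: September 2022 → Sep 23 2022.
Next: October 2022 → Oct 23 2022.
November 2022: Nov 23 2022.
Next: December 2022 → Dec 23 2022.

Dec 23 2022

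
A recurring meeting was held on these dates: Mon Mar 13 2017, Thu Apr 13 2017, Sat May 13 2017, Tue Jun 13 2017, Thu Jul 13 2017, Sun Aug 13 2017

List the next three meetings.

The day-of-month is always 13 (31, 30, 31, 30, 31 days between events).
So this recurs on the 13th of each month.
September 2017: Wed Sep 13 2017.
October 2017: Fri Oct 13 2017.
Next: November 2017 → Mon Nov 13 2017.

Wed Sep 13 2017, Fri Oct 13 2017, Mon Nov 13 2017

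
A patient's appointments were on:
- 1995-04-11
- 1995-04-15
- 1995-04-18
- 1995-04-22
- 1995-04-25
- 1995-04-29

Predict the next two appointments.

1995-05-02, 1995-05-06

Every event lands on a Tuesday or Saturday (gaps cycle 4, 3, 4, 3, 4).
So the schedule is: every Tuesday and Saturday.
Next Tuesday: 1995-05-02.
The following Saturday is 1995-05-06.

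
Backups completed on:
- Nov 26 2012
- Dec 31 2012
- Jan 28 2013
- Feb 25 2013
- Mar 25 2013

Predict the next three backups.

Apr 29 2013, May 27 2013, Jun 24 2013

Every date is a Monday; gaps 35, 28, 28, 28 days.
Each is the last Monday of its month (at least one falls on the 29th or later, ruling out '4th Monday').
Last Monday of April 2013: Apr 29 2013.
Last Monday of May 2013: May 27 2013.
June 2013 ends with Monday Jun 24 2013.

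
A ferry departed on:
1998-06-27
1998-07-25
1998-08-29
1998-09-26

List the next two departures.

1998-10-31, 1998-11-28

These are Saturdays with 28, 35, 28-day gaps.
Each is the final Saturday of its month — 1998-08-29 is past the 28th, so '4th Saturday' doesn't fit.
October 1998 ends with Saturday 1998-10-31.
Last Saturday of November 1998: 1998-11-28.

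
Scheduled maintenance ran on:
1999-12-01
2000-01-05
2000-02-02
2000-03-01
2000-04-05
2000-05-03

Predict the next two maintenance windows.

2000-06-07, 2000-07-05

Gaps: 35, 28, 28, 35, 28 days — a mix of 28 and 35. Every date is a Wednesday.
Each is the 1st Wednesday of its month.
June 2000 — 1st Wednesday is 2000-06-07.
July 2000 — 1st Wednesday is 2000-07-05.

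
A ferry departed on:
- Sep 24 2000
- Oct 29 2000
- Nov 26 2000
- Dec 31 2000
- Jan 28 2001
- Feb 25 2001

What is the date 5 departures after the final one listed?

Every date is a Sunday; gaps 35, 28, 35, 28, 28 days.
Each is the last Sunday of its month (at least one falls on the 29th or later, ruling out '4th Sunday').
March 2001 ends with Sunday Mar 25 2001.
Last Sunday of April 2001: Apr 29 2001.
May 2001 ends with Sunday May 27 2001.
June 2001 ends with Sunday Jun 24 2001.
July 2001 ends with Sunday Jul 29 2001.

Jul 29 2001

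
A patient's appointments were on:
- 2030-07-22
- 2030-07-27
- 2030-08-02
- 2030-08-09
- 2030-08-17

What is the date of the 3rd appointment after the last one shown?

2030-09-16

Intervals are 5, 6, 7, 8 days — an arithmetic progression with common difference 1.
Next gap: 9 days. 2030-08-17 + 9 days = 2030-08-26.
Next gap: 10 days. 2030-08-26 + 10 days = 2030-09-05.
Next gap: 11 days. 2030-09-05 + 11 days = 2030-09-16.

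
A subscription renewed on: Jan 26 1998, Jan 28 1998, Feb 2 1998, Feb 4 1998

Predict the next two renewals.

Gaps: 2, 5, 2 days — not constant, but cyclic with period 2.
The events fall on every Monday and Wednesday.
The following Monday is Feb 9 1998.
Next Wednesday: Feb 11 1998.

Feb 9 1998, Feb 11 1998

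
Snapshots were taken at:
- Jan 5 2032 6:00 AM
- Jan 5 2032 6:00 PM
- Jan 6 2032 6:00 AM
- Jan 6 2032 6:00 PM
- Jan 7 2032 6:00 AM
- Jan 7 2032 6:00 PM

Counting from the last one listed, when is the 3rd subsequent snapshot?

Gaps: 12, 12, 12, 12, 12 hours — each event is 12 hours after the previous one.
Jan 7 2032 6:00 PM + 12 h = Jan 8 2032 6:00 AM.
Jan 8 2032 6:00 AM + 12 h = Jan 8 2032 6:00 PM.
Jan 8 2032 6:00 PM + 12 h = Jan 9 2032 6:00 AM.

Jan 9 2032 6:00 AM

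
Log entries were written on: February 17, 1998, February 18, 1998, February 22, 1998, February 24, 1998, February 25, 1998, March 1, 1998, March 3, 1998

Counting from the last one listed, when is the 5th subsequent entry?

March 15, 1998

Every event lands on a Tuesday or Wednesday or Sunday (gaps cycle 1, 4, 2, 1, 4, 2).
So the schedule is: every Tuesday, Wednesday and Sunday.
Next Wednesday: March 4, 1998.
Next Sunday: March 8, 1998.
The following Tuesday is March 10, 1998.
The following Wednesday is March 11, 1998.
The following Sunday is March 15, 1998.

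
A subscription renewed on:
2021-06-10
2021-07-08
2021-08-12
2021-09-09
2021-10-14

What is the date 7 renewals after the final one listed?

Gaps: 28, 35, 28, 35 days — a mix of 28 and 35. Every date is a Thursday.
Each is the 2nd Thursday of its month.
2nd Thursday of November 2021: 2021-11-11.
2nd Thursday of December 2021: 2021-12-09.
January 2022 — 2nd Thursday is 2022-01-13.
February 2022 — 2nd Thursday is 2022-02-10.
March 2022 — 2nd Thursday is 2022-03-10.
2nd Thursday of April 2022: 2022-04-14.
2nd Thursday of May 2022: 2022-05-12.

2022-05-12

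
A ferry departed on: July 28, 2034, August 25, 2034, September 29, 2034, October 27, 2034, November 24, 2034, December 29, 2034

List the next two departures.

All Fridays; the gaps (28, 35, 28, 28, 35) vary with month length.
This is the last Friday of each month.
January 2035 ends with Friday January 26, 2035.
Last Friday of February 2035: February 23, 2035.

January 26, 2035; February 23, 2035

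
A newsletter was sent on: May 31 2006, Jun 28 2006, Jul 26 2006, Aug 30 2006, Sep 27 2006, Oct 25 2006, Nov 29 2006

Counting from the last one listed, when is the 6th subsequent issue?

All Wednesdays; the gaps (28, 28, 35, 28, 28, 35) vary with month length.
This is the last Wednesday of each month.
Last Wednesday of December 2006: Dec 27 2006.
Last Wednesday of January 2007: Jan 31 2007.
February 2007 ends with Wednesday Feb 28 2007.
March 2007 ends with Wednesday Mar 28 2007.
April 2007 ends with Wednesday Apr 25 2007.
Last Wednesday of May 2007: May 30 2007.

May 30 2007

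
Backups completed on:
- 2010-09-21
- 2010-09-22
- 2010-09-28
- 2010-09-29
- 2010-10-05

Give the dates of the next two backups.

Gaps: 1, 6, 1, 6 days — not constant, but cyclic with period 2.
The events fall on every Tuesday and Wednesday.
The following Wednesday is 2010-10-06.
Next Tuesday: 2010-10-12.

2010-10-06, 2010-10-12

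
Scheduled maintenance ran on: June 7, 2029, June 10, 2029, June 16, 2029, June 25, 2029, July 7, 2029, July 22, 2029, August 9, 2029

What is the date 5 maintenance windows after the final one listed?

Gaps: 3, 6, 9, 12, 15, 18 days — each gap is 3 larger than the previous one.
Next gap: 21 days. August 9, 2029 + 21 days = August 30, 2029.
Next gap: 24 days. August 30, 2029 + 24 days = September 23, 2029.
Next gap: 27 days. September 23, 2029 + 27 days = October 20, 2029.
Next gap: 30 days. October 20, 2029 + 30 days = November 19, 2029.
Next gap: 33 days. November 19, 2029 + 33 days = December 22, 2029.

December 22, 2029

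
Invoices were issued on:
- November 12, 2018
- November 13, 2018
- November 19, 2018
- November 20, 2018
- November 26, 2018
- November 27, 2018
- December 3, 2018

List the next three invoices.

The gap pattern 1, 6, 1, 6, 1, 6 repeats every 2 events.
These are the Mondays and Tuesdays of each week.
The following Tuesday is December 4, 2018.
Next Monday: December 10, 2018.
Next Tuesday: December 11, 2018.

December 4, 2018; December 10, 2018; December 11, 2018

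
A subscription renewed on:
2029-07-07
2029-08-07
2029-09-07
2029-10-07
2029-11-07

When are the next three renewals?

2029-12-07, 2030-01-07, 2030-02-07

Gaps: 31, 31, 30, 31 days — not constant. Every event is on the 7th of the month.
Pattern: the 7th of each month.
December 2029: 2029-12-07.
January 2030: 2030-01-07.
Next: February 2030 → 2030-02-07.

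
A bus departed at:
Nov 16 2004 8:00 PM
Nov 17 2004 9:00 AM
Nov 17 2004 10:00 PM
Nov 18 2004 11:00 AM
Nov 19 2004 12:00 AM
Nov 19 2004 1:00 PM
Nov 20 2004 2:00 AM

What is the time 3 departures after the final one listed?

The interval is a steady 13 hours (13, 13, 13, 13, 13, 13).
Nov 20 2004 2:00 AM + 13 h = Nov 20 2004 3:00 PM.
Nov 20 2004 3:00 PM + 13 h = Nov 21 2004 4:00 AM.
Nov 21 2004 4:00 AM + 13 h = Nov 21 2004 5:00 PM.

Nov 21 2004 5:00 PM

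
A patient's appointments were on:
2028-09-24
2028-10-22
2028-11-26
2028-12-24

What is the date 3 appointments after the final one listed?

2029-03-25

These are Sundays at 28- or 35-day spacing (28, 35, 28).
The pattern: 4th Sunday of the month.
4th Sunday of January 2029: 2029-01-28.
February 2029 — 4th Sunday is 2029-02-25.
March 2029 — 4th Sunday is 2029-03-25.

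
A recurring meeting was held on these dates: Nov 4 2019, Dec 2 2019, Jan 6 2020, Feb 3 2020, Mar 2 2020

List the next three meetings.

Apr 6 2020, May 4 2020, Jun 1 2020

Gaps: 28, 35, 28, 28 days — a mix of 28 and 35. Every date is a Monday.
Each is the 1st Monday of its month.
April 2020 — 1st Monday is Apr 6 2020.
1st Monday of May 2020: May 4 2020.
1st Monday of June 2020: Jun 1 2020.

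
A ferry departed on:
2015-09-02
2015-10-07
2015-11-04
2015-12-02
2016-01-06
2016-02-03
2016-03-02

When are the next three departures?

All dates are Wednesdays, 35, 28, 28, 35, 28, 28 days apart.
Specifically, the 1st Wednesday of each month.
April 2016 — 1st Wednesday is 2016-04-06.
1st Wednesday of May 2016: 2016-05-04.
1st Wednesday of June 2016: 2016-06-01.

2016-04-06, 2016-05-04, 2016-06-01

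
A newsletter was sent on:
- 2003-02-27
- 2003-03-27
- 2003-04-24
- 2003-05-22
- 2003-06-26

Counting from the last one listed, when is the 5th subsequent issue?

2003-11-27

These are Thursdays at 28- or 35-day spacing (28, 28, 28, 35).
The pattern: 4th Thursday of the month.
July 2003 — 4th Thursday is 2003-07-24.
4th Thursday of August 2003: 2003-08-28.
4th Thursday of September 2003: 2003-09-25.
4th Thursday of October 2003: 2003-10-23.
4th Thursday of November 2003: 2003-11-27.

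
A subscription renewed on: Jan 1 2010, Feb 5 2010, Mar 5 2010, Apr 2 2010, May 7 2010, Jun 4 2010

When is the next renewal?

These are Fridays at 28- or 35-day spacing (35, 28, 28, 35, 28).
The pattern: 1st Friday of the month.
1st Friday of July 2010: Jul 2 2010.

Jul 2 2010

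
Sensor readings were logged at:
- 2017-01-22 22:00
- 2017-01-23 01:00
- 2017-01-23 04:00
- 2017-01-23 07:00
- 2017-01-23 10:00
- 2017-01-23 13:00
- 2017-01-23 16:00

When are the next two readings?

Gaps: 3, 3, 3, 3, 3, 3 hours — each event is 3 hours after the previous one.
2017-01-23 16:00 + 3 h = 2017-01-23 19:00.
2017-01-23 19:00 + 3 h = 2017-01-23 22:00.

2017-01-23 19:00, 2017-01-23 22:00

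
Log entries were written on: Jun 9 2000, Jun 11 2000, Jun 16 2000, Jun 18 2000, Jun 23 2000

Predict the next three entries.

Jun 25 2000, Jun 30 2000, Jul 2 2000

Every event lands on a Friday or Sunday (gaps cycle 2, 5, 2, 5).
So the schedule is: every Friday and Sunday.
Next Sunday: Jun 25 2000.
The following Friday is Jun 30 2000.
The following Sunday is Jul 2 2000.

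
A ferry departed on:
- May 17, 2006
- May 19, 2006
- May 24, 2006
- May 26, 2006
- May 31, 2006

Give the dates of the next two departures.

June 2, 2006; June 7, 2006

Every event lands on a Wednesday or Friday (gaps cycle 2, 5, 2, 5).
So the schedule is: every Wednesday and Friday.
The following Friday is June 2, 2006.
Next Wednesday: June 7, 2006.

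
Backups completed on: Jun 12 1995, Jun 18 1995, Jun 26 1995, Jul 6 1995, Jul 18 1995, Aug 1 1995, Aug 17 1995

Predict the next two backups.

Sep 4 1995, Sep 24 1995

Gaps: 6, 8, 10, 12, 14, 16 days — each gap is 2 larger than the previous one.
Next gap: 18 days. Aug 17 1995 + 18 days = Sep 4 1995.
Next gap: 20 days. Sep 4 1995 + 20 days = Sep 24 1995.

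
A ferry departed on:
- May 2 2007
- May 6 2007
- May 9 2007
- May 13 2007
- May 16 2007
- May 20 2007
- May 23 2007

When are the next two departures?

The gap pattern 4, 3, 4, 3, 4, 3 repeats every 2 events.
These are the Wednesdays and Sundays of each week.
Next Sunday: May 27 2007.
The following Wednesday is May 30 2007.

May 27 2007, May 30 2007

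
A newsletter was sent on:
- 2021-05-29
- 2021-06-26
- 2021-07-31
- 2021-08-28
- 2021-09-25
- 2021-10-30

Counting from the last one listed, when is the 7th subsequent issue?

2022-05-28

Every date is a Saturday; gaps 28, 35, 28, 28, 35 days.
Each is the last Saturday of its month (at least one falls on the 29th or later, ruling out '4th Saturday').
November 2021 ends with Saturday 2021-11-27.
December 2021 ends with Saturday 2021-12-25.
January 2022 ends with Saturday 2022-01-29.
February 2022 ends with Saturday 2022-02-26.
Last Saturday of March 2022: 2022-03-26.
April 2022 ends with Saturday 2022-04-30.
Last Saturday of May 2022: 2022-05-28.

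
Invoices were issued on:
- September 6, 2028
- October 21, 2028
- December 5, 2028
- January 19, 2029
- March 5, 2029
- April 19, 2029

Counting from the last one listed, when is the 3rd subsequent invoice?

Every event comes 45 days after the last (45, 45, 45, 45, 45).
April 19, 2029 + 45 days = June 3, 2029.
June 3, 2029 + 45 days = July 18, 2029.
July 18, 2029 + 45 days = September 1, 2029.

September 1, 2029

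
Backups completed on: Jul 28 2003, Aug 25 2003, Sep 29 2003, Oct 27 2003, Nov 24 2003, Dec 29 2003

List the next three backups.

Jan 26 2004, Feb 23 2004, Mar 29 2004

All Mondays; the gaps (28, 35, 28, 28, 35) vary with month length.
This is the last Monday of each month.
January 2004 ends with Monday Jan 26 2004.
Last Monday of February 2004: Feb 23 2004.
Last Monday of March 2004: Mar 29 2004.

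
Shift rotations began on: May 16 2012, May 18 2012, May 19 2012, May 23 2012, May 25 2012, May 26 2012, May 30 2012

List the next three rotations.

Gaps: 2, 1, 4, 2, 1, 4 days — not constant, but cyclic with period 3.
The events fall on every Wednesday, Friday and Saturday.
The following Friday is Jun 1 2012.
Next Saturday: Jun 2 2012.
Next Wednesday: Jun 6 2012.

Jun 1 2012, Jun 2 2012, Jun 6 2012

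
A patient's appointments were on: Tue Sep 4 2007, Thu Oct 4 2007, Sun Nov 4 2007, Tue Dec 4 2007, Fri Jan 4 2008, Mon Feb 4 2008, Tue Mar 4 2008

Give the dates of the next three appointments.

Fri Apr 4 2008, Sun May 4 2008, Wed Jun 4 2008

Each date is the 4th; the gaps (30, 31, 30, 31, 31, 29) track the month lengths.
The rule is the 4th of each month.
Next: April 2008 → Fri Apr 4 2008.
May 2008: Sun May 4 2008.
June 2008: Wed Jun 4 2008.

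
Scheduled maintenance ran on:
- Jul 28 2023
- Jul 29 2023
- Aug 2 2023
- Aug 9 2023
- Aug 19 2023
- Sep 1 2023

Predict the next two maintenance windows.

The spacing grows by 3 each time: 1, 4, 7, 10, 13 days.
Next gap: 16 days. Sep 1 2023 + 16 days = Sep 17 2023.
Next gap: 19 days. Sep 17 2023 + 19 days = Oct 6 2023.

Sep 17 2023, Oct 6 2023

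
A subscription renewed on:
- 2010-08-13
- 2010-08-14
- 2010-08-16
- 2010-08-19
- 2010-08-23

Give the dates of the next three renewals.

2010-08-28, 2010-09-03, 2010-09-10

The spacing grows by 1 each time: 1, 2, 3, 4 days.
Next gap: 5 days. 2010-08-23 + 5 days = 2010-08-28.
Next gap: 6 days. 2010-08-28 + 6 days = 2010-09-03.
Next gap: 7 days. 2010-09-03 + 7 days = 2010-09-10.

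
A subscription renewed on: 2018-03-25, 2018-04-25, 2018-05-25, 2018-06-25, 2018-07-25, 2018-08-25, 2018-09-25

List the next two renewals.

Each date is the 25th; the gaps (31, 30, 31, 30, 31, 31) track the month lengths.
The rule is the 25th of each month.
October 2018: 2018-10-25.
Next: November 2018 → 2018-11-25.

2018-10-25, 2018-11-25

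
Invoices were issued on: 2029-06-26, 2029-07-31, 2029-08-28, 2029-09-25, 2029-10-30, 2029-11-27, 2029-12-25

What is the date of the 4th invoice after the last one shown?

2030-04-30

These are Tuesdays with 35, 28, 28, 35, 28, 28-day gaps.
Each is the final Tuesday of its month — 2029-07-31 is past the 28th, so '4th Tuesday' doesn't fit.
January 2030 ends with Tuesday 2030-01-29.
Last Tuesday of February 2030: 2030-02-26.
March 2030 ends with Tuesday 2030-03-26.
April 2030 ends with Tuesday 2030-04-30.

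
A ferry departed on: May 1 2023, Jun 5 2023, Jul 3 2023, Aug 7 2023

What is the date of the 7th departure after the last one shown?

Mar 4 2024

These are Mondays at 28- or 35-day spacing (35, 28, 35).
The pattern: 1st Monday of the month.
1st Monday of September 2023: Sep 4 2023.
1st Monday of October 2023: Oct 2 2023.
November 2023 — 1st Monday is Nov 6 2023.
1st Monday of December 2023: Dec 4 2023.
1st Monday of January 2024: Jan 1 2024.
February 2024 — 1st Monday is Feb 5 2024.
March 2024 — 1st Monday is Mar 4 2024.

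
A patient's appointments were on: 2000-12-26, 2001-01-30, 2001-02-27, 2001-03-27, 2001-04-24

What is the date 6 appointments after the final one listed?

These are Tuesdays with 35, 28, 28, 28-day gaps.
Each is the final Tuesday of its month — 2001-01-30 is past the 28th, so '4th Tuesday' doesn't fit.
Last Tuesday of May 2001: 2001-05-29.
June 2001 ends with Tuesday 2001-06-26.
Last Tuesday of July 2001: 2001-07-31.
August 2001 ends with Tuesday 2001-08-28.
Last Tuesday of September 2001: 2001-09-25.
Last Tuesday of October 2001: 2001-10-30.

2001-10-30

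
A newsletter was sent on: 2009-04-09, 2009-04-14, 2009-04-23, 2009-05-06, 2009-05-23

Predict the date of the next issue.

Gaps: 5, 9, 13, 17 days — each gap is 4 larger than the previous one.
Next gap: 21 days. 2009-05-23 + 21 days = 2009-06-13.

2009-06-13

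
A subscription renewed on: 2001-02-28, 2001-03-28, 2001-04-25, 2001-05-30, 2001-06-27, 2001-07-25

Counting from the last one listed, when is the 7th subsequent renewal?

Every date is a Wednesday; gaps 28, 28, 35, 28, 28 days.
Each is the last Wednesday of its month (at least one falls on the 29th or later, ruling out '4th Wednesday').
Last Wednesday of August 2001: 2001-08-29.
September 2001 ends with Wednesday 2001-09-26.
October 2001 ends with Wednesday 2001-10-31.
Last Wednesday of November 2001: 2001-11-28.
Last Wednesday of December 2001: 2001-12-26.
January 2002 ends with Wednesday 2002-01-30.
Last Wednesday of February 2002: 2002-02-27.

2002-02-27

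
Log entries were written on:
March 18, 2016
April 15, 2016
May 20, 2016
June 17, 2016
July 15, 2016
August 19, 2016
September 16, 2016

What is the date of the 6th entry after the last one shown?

All dates are Fridays, 28, 35, 28, 28, 35, 28 days apart.
Specifically, the 3rd Friday of each month.
3rd Friday of October 2016: October 21, 2016.
November 2016 — 3rd Friday is November 18, 2016.
December 2016 — 3rd Friday is December 16, 2016.
3rd Friday of January 2017: January 20, 2017.
February 2017 — 3rd Friday is February 17, 2017.
March 2017 — 3rd Friday is March 17, 2017.

March 17, 2017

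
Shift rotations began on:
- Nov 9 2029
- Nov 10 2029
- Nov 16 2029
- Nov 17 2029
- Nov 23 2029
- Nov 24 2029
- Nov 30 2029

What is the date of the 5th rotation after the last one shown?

Every event lands on a Friday or Saturday (gaps cycle 1, 6, 1, 6, 1, 6).
So the schedule is: every Friday and Saturday.
The following Saturday is Dec 1 2029.
The following Friday is Dec 7 2029.
Next Saturday: Dec 8 2029.
The following Friday is Dec 14 2029.
The following Saturday is Dec 15 2029.

Dec 15 2029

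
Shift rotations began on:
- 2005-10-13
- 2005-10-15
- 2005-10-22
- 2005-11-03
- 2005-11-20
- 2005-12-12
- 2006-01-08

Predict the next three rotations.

2006-02-09, 2006-03-18, 2006-04-29

Gaps: 2, 7, 12, 17, 22, 27 days — each gap is 5 larger than the previous one.
Next gap: 32 days. 2006-01-08 + 32 days = 2006-02-09.
Next gap: 37 days. 2006-02-09 + 37 days = 2006-03-18.
Next gap: 42 days. 2006-03-18 + 42 days = 2006-04-29.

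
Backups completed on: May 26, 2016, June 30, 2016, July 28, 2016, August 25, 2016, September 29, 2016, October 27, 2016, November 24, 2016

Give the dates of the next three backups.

Every date is a Thursday; gaps 35, 28, 28, 35, 28, 28 days.
Each is the last Thursday of its month (at least one falls on the 29th or later, ruling out '4th Thursday').
Last Thursday of December 2016: December 29, 2016.
Last Thursday of January 2017: January 26, 2017.
February 2017 ends with Thursday February 23, 2017.

December 29, 2016; January 26, 2017; February 23, 2017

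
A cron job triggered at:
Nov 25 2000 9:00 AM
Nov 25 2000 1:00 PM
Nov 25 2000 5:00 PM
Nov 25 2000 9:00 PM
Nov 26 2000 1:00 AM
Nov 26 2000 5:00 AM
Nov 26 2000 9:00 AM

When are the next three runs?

The interval is a steady 4 hours (4, 4, 4, 4, 4, 4).
Nov 26 2000 9:00 AM + 4 h = Nov 26 2000 1:00 PM.
Nov 26 2000 1:00 PM + 4 h = Nov 26 2000 5:00 PM.
Nov 26 2000 5:00 PM + 4 h = Nov 26 2000 9:00 PM.

Nov 26 2000 1:00 PM, Nov 26 2000 5:00 PM, Nov 26 2000 9:00 PM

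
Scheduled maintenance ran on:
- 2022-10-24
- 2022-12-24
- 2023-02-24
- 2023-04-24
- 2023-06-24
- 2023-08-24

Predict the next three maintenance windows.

The day-of-month is always 24 (61, 62, 59, 61, 61 days between events).
So this recurs on the 24th of every 2 months.
October 2023: 2023-10-24.
Next: December 2023 → 2023-12-24.
February 2024: 2024-02-24.

2023-10-24, 2023-12-24, 2024-02-24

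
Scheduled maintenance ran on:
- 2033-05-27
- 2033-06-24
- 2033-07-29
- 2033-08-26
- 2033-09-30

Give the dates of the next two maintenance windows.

Every date is a Friday; gaps 28, 35, 28, 35 days.
Each is the last Friday of its month (at least one falls on the 29th or later, ruling out '4th Friday').
October 2033 ends with Friday 2033-10-28.
November 2033 ends with Friday 2033-11-25.

2033-10-28, 2033-11-25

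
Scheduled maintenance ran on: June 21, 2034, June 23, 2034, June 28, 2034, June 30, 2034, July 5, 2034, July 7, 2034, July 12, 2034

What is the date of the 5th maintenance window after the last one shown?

Gaps: 2, 5, 2, 5, 2, 5 days — not constant, but cyclic with period 2.
The events fall on every Wednesday and Friday.
The following Friday is July 14, 2034.
Next Wednesday: July 19, 2034.
Next Friday: July 21, 2034.
The following Wednesday is July 26, 2034.
The following Friday is July 28, 2034.

July 28, 2034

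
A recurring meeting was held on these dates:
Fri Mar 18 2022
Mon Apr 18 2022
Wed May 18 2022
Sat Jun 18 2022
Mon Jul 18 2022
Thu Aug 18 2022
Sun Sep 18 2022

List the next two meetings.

Gaps: 31, 30, 31, 30, 31, 31 days — not constant. Every event is on the 18th of the month.
Pattern: the 18th of each month.
October 2022: Tue Oct 18 2022.
Next: November 2022 → Fri Nov 18 2022.

Tue Oct 18 2022, Fri Nov 18 2022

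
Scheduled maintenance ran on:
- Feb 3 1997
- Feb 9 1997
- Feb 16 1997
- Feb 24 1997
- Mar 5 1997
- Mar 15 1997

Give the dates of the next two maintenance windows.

Intervals are 6, 7, 8, 9, 10 days — an arithmetic progression with common difference 1.
Next gap: 11 days. Mar 15 1997 + 11 days = Mar 26 1997.
Next gap: 12 days. Mar 26 1997 + 12 days = Apr 7 1997.

Mar 26 1997, Apr 7 1997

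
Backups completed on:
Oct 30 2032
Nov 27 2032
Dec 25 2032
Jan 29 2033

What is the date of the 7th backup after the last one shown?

Aug 27 2033

All Saturdays; the gaps (28, 28, 35) vary with month length.
This is the last Saturday of each month.
Last Saturday of February 2033: Feb 26 2033.
Last Saturday of March 2033: Mar 26 2033.
April 2033 ends with Saturday Apr 30 2033.
Last Saturday of May 2033: May 28 2033.
Last Saturday of June 2033: Jun 25 2033.
July 2033 ends with Saturday Jul 30 2033.
Last Saturday of August 2033: Aug 27 2033.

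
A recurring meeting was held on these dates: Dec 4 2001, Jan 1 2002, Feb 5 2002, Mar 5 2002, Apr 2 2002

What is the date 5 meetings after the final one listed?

These are Tuesdays at 28- or 35-day spacing (28, 35, 28, 28).
The pattern: 1st Tuesday of the month.
May 2002 — 1st Tuesday is May 7 2002.
June 2002 — 1st Tuesday is Jun 4 2002.
July 2002 — 1st Tuesday is Jul 2 2002.
August 2002 — 1st Tuesday is Aug 6 2002.
1st Tuesday of September 2002: Sep 3 2002.

Sep 3 2002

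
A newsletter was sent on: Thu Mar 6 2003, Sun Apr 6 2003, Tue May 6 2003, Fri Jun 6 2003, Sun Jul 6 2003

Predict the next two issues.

Each date is the 6th; the gaps (31, 30, 31, 30) track the month lengths.
The rule is the 6th of each month.
Next: August 2003 → Wed Aug 6 2003.
Next: September 2003 → Sat Sep 6 2003.

Wed Aug 6 2003, Sat Sep 6 2003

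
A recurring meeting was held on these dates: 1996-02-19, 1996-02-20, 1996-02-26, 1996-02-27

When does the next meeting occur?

The gap pattern 1, 6, 1 repeats every 2 events.
These are the Mondays and Tuesdays of each week.
The following Monday is 1996-03-04.

1996-03-04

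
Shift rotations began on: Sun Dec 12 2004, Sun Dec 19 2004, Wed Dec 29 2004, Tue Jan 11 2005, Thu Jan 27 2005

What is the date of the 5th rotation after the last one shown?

Wed Jun 1 2005

The spacing grows by 3 each time: 7, 10, 13, 16 days.
Next gap: 19 days. Thu Jan 27 2005 + 19 days = Tue Feb 15 2005.
Next gap: 22 days. Tue Feb 15 2005 + 22 days = Wed Mar 9 2005.
Next gap: 25 days. Wed Mar 9 2005 + 25 days = Sun Apr 3 2005.
Next gap: 28 days. Sun Apr 3 2005 + 28 days = Sun May 1 2005.
Next gap: 31 days. Sun May 1 2005 + 31 days = Wed Jun 1 2005.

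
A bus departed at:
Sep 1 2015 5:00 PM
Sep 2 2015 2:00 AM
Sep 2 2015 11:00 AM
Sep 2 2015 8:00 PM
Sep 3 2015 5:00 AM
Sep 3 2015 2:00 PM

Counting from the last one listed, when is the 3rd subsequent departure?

The interval is a steady 9 hours (9, 9, 9, 9, 9).
Sep 3 2015 2:00 PM + 9 h = Sep 3 2015 11:00 PM.
Sep 3 2015 11:00 PM + 9 h = Sep 4 2015 8:00 AM.
Sep 4 2015 8:00 AM + 9 h = Sep 4 2015 5:00 PM.

Sep 4 2015 5:00 PM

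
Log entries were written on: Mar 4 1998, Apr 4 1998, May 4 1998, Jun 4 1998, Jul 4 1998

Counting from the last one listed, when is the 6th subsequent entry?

Jan 4 1999

The day-of-month is always 4 (31, 30, 31, 30 days between events).
So this recurs on the 4th of each month.
Next: August 1998 → Aug 4 1998.
Next: September 1998 → Sep 4 1998.
October 1998: Oct 4 1998.
November 1998: Nov 4 1998.
December 1998: Dec 4 1998.
Next: January 1999 → Jan 4 1999.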